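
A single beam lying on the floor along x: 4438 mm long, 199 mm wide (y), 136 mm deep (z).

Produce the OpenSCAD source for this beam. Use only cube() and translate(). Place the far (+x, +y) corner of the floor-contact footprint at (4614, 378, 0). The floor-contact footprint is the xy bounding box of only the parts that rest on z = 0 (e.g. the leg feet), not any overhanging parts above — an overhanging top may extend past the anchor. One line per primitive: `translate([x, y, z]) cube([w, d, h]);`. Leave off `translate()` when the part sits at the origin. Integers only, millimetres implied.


translate([176, 179, 0]) cube([4438, 199, 136]);


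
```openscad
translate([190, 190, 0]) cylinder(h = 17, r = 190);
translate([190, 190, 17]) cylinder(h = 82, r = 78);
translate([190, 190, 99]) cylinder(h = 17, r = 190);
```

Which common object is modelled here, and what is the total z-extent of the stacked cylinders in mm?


A spool. The overall height is 116 mm.

Three coaxial cylinders, large–small–large — a spool. Two 17 mm flanges and a 82 mm core give 17 + 82 + 17 = 116 mm.


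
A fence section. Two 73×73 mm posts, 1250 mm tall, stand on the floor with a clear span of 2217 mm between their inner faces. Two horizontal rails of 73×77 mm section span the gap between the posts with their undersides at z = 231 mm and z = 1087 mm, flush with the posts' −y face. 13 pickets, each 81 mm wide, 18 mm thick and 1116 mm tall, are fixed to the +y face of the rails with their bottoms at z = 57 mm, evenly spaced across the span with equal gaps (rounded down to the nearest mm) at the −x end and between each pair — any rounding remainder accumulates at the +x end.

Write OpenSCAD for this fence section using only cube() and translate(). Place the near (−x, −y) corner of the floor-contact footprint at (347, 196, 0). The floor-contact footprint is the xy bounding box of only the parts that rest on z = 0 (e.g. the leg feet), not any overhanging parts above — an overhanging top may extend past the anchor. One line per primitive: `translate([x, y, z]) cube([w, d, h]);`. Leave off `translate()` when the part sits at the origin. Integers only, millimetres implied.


translate([347, 196, 0]) cube([73, 73, 1250]);
translate([2637, 196, 0]) cube([73, 73, 1250]);
translate([420, 196, 231]) cube([2217, 73, 77]);
translate([420, 196, 1087]) cube([2217, 73, 77]);
translate([503, 269, 57]) cube([81, 18, 1116]);
translate([667, 269, 57]) cube([81, 18, 1116]);
translate([831, 269, 57]) cube([81, 18, 1116]);
translate([995, 269, 57]) cube([81, 18, 1116]);
translate([1159, 269, 57]) cube([81, 18, 1116]);
translate([1323, 269, 57]) cube([81, 18, 1116]);
translate([1487, 269, 57]) cube([81, 18, 1116]);
translate([1651, 269, 57]) cube([81, 18, 1116]);
translate([1815, 269, 57]) cube([81, 18, 1116]);
translate([1979, 269, 57]) cube([81, 18, 1116]);
translate([2143, 269, 57]) cube([81, 18, 1116]);
translate([2307, 269, 57]) cube([81, 18, 1116]);
translate([2471, 269, 57]) cube([81, 18, 1116]);


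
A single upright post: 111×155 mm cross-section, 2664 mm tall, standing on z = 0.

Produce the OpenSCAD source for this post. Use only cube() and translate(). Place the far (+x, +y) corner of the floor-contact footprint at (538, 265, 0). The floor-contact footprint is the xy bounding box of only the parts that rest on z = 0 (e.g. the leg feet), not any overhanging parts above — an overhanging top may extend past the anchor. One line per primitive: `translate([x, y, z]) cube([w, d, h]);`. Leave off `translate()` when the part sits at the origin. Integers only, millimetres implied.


translate([427, 110, 0]) cube([111, 155, 2664]);


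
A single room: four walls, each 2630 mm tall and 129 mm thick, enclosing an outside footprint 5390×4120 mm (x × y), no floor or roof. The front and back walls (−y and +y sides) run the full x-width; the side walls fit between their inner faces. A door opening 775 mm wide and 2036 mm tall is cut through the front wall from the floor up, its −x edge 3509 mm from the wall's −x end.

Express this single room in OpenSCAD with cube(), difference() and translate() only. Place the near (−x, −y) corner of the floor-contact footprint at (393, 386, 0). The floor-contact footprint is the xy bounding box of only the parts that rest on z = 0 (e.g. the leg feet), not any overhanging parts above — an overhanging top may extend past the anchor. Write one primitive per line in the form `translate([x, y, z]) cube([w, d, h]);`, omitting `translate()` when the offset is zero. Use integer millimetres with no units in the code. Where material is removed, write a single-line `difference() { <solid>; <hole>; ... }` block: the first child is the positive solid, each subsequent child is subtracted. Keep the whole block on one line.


difference() { translate([393, 386, 0]) cube([5390, 129, 2630]); translate([3902, 386, 0]) cube([775, 129, 2036]); }
translate([393, 4377, 0]) cube([5390, 129, 2630]);
translate([393, 515, 0]) cube([129, 3862, 2630]);
translate([5654, 515, 0]) cube([129, 3862, 2630]);


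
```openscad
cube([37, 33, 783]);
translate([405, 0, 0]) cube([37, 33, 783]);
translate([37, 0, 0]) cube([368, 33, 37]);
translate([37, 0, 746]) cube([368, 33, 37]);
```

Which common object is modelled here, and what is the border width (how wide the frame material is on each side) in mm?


A picture frame. The border width is 37 mm.

Four thin pieces enclosing a rectangular opening — a picture frame. The two full-height stiles are 783 mm tall; the top rail sits at z = 746 and is 37 mm tall, so the border above the opening is 783 − 746 = 37 mm, matching the stile x-width.


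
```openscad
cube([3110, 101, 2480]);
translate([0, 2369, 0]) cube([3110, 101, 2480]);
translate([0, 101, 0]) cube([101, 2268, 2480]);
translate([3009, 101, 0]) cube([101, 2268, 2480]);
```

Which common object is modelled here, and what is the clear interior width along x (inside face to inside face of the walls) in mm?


A house (or room) frame. The interior width is 2908 mm.

Four 2480 mm walls enclosing a rectangle with no floor or roof — a room or house frame. Outside width is 3110 mm and wall thickness is 101 mm, so the interior width is 3110 − 2 × 101 = 2908 mm.


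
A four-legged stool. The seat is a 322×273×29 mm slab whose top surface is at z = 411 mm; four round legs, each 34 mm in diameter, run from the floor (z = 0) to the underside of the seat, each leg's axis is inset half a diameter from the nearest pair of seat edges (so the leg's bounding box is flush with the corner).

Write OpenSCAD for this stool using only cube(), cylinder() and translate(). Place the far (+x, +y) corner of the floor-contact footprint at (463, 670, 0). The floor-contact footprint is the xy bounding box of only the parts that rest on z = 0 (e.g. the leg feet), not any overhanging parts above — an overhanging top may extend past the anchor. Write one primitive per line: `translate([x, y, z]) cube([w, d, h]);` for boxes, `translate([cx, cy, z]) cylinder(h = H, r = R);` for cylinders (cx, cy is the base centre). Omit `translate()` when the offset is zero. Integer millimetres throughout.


translate([141, 397, 382]) cube([322, 273, 29]);
translate([158, 414, 0]) cylinder(h = 382, r = 17);
translate([446, 414, 0]) cylinder(h = 382, r = 17);
translate([158, 653, 0]) cylinder(h = 382, r = 17);
translate([446, 653, 0]) cylinder(h = 382, r = 17);


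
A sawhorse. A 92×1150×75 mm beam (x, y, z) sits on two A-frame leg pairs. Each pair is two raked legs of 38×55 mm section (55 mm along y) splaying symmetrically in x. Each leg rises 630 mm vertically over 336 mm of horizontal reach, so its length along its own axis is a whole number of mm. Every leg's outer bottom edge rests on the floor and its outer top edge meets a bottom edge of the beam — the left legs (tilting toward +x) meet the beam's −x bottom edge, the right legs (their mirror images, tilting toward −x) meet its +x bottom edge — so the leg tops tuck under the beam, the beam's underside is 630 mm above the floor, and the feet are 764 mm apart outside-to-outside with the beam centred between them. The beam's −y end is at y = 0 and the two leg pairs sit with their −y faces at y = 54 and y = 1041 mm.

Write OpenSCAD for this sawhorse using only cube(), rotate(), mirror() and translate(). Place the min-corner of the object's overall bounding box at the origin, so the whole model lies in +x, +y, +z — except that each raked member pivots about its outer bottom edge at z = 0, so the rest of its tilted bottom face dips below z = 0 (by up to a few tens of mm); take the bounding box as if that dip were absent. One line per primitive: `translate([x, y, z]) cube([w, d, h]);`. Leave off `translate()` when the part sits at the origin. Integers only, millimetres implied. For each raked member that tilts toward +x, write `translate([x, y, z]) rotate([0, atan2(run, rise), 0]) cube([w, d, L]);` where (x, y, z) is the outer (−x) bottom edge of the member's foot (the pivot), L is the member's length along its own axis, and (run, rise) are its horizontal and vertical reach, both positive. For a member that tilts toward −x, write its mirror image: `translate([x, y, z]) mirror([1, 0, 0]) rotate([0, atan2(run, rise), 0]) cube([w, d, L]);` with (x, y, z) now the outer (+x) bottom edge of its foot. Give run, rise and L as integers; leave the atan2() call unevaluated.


translate([336, 0, 630]) cube([92, 1150, 75]);
translate([0, 54, 0]) rotate([0, atan2(336, 630), 0]) cube([38, 55, 714]);
translate([764, 54, 0]) mirror([1, 0, 0]) rotate([0, atan2(336, 630), 0]) cube([38, 55, 714]);
translate([0, 1041, 0]) rotate([0, atan2(336, 630), 0]) cube([38, 55, 714]);
translate([764, 1041, 0]) mirror([1, 0, 0]) rotate([0, atan2(336, 630), 0]) cube([38, 55, 714]);


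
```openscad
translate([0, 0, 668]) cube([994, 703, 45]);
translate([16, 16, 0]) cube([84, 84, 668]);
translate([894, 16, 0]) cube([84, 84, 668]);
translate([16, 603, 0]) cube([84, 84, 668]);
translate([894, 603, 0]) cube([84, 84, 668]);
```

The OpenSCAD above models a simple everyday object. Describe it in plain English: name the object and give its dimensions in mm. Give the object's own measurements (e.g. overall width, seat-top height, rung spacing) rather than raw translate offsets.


A table: top 994 mm (x) × 703 mm (y), 45 mm thick, upper face at z = 713 mm, on four 84×84 mm square legs, each inset 16 mm from the nearest pair of top edges from z = 0 to the bottom of the top.


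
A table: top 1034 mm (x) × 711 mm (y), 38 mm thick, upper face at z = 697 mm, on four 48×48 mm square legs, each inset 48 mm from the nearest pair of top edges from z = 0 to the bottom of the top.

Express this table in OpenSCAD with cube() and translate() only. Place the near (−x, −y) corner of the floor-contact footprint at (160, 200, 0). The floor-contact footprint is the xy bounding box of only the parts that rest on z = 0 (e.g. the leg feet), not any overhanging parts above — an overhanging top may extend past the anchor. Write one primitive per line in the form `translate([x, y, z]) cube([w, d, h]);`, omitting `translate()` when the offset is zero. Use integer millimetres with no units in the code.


translate([112, 152, 659]) cube([1034, 711, 38]);
translate([160, 200, 0]) cube([48, 48, 659]);
translate([1050, 200, 0]) cube([48, 48, 659]);
translate([160, 767, 0]) cube([48, 48, 659]);
translate([1050, 767, 0]) cube([48, 48, 659]);


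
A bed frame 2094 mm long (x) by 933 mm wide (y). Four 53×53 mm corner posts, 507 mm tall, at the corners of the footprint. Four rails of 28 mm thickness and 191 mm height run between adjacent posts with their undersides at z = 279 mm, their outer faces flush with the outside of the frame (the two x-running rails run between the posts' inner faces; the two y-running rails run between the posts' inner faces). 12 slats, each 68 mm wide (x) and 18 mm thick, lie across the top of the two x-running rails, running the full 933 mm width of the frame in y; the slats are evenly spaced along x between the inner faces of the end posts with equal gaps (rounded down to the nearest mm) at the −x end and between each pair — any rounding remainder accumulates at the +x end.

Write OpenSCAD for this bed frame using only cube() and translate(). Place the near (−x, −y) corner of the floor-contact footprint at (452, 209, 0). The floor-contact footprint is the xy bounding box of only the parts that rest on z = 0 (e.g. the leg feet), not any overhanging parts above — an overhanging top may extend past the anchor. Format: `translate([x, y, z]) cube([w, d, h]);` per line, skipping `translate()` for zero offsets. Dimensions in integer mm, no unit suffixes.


translate([452, 209, 0]) cube([53, 53, 507]);
translate([452, 1089, 0]) cube([53, 53, 507]);
translate([2493, 209, 0]) cube([53, 53, 507]);
translate([2493, 1089, 0]) cube([53, 53, 507]);
translate([505, 209, 279]) cube([1988, 28, 191]);
translate([505, 1114, 279]) cube([1988, 28, 191]);
translate([452, 262, 279]) cube([28, 827, 191]);
translate([2518, 262, 279]) cube([28, 827, 191]);
translate([595, 209, 470]) cube([68, 933, 18]);
translate([753, 209, 470]) cube([68, 933, 18]);
translate([911, 209, 470]) cube([68, 933, 18]);
translate([1069, 209, 470]) cube([68, 933, 18]);
translate([1227, 209, 470]) cube([68, 933, 18]);
translate([1385, 209, 470]) cube([68, 933, 18]);
translate([1543, 209, 470]) cube([68, 933, 18]);
translate([1701, 209, 470]) cube([68, 933, 18]);
translate([1859, 209, 470]) cube([68, 933, 18]);
translate([2017, 209, 470]) cube([68, 933, 18]);
translate([2175, 209, 470]) cube([68, 933, 18]);
translate([2333, 209, 470]) cube([68, 933, 18]);


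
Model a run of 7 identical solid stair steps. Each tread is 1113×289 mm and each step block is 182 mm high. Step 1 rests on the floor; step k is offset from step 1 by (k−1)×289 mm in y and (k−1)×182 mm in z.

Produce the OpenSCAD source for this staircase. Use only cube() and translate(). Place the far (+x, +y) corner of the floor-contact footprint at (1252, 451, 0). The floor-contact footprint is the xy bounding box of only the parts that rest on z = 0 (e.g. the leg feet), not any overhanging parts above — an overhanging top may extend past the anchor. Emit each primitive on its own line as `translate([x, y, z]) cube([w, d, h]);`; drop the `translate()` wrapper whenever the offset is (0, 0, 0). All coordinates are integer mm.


translate([139, 162, 0]) cube([1113, 289, 182]);
translate([139, 451, 182]) cube([1113, 289, 182]);
translate([139, 740, 364]) cube([1113, 289, 182]);
translate([139, 1029, 546]) cube([1113, 289, 182]);
translate([139, 1318, 728]) cube([1113, 289, 182]);
translate([139, 1607, 910]) cube([1113, 289, 182]);
translate([139, 1896, 1092]) cube([1113, 289, 182]);


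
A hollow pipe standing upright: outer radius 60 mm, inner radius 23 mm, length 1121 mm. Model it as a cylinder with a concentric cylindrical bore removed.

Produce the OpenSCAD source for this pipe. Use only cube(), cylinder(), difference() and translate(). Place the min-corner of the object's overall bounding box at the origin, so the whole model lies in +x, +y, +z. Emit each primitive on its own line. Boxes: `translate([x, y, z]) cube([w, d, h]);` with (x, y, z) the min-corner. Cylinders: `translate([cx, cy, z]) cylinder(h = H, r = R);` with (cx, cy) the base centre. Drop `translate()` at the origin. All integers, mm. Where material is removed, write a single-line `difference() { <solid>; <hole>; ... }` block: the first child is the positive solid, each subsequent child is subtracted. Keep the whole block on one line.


difference() { translate([60, 60, 0]) cylinder(h = 1121, r = 60); translate([60, 60, 0]) cylinder(h = 1121, r = 23); }


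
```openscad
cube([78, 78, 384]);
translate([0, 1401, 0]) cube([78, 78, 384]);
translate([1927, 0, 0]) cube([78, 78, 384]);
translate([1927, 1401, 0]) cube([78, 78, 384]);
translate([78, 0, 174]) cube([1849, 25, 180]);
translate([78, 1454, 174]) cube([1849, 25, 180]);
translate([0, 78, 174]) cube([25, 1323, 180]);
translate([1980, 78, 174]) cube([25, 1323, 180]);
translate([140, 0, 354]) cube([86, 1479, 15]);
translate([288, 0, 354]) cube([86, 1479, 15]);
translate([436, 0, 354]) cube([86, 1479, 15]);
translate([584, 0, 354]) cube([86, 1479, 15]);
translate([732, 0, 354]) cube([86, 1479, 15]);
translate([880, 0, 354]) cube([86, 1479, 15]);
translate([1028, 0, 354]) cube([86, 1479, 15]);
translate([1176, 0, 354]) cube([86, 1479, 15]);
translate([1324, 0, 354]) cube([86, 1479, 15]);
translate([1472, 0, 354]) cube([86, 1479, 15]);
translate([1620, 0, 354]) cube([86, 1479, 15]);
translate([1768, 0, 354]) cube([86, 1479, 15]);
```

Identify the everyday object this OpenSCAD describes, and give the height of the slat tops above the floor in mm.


A bed frame. The slat-top height is 369 mm.

Four posts, four rails, and a row of slats — a bed frame. Slats sit on the rails at z = 174 + 180 = 354; with slat thickness 15, the top is 369 mm.


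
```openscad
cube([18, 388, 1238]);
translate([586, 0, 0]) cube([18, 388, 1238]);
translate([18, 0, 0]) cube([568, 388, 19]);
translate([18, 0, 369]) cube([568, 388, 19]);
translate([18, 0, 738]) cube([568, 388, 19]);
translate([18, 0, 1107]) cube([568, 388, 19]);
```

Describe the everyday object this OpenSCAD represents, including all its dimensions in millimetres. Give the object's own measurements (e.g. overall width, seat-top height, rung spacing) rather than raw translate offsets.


An open bookshelf. Two side panels, each 18 mm thick, 388 mm deep and 1238 mm tall, stand 604 mm apart (outside-to-outside). Between them sit 4 shelves, each 19 mm thick and 388 mm deep, spanning the full gap between the sides. The bottom shelf rests on the floor (its underside at z = 0) and the clear gap between one shelf's top and the next shelf's underside is 350 mm.


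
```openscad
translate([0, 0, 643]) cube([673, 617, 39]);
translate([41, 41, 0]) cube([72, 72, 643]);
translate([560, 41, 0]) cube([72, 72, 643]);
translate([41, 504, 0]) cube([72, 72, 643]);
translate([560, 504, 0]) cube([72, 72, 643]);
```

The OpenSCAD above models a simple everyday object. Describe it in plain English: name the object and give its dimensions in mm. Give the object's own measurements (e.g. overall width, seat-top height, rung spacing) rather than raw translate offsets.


A table: top 673 mm (x) × 617 mm (y), 39 mm thick, upper face at z = 682 mm, on four 72×72 mm square legs, each inset 41 mm from the nearest pair of top edges from z = 0 to the bottom of the top.


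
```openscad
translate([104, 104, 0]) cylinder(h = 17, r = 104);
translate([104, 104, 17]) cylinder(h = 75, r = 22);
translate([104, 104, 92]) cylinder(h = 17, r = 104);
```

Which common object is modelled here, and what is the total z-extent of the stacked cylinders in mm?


A spool. The overall height is 109 mm.

Three coaxial cylinders, large–small–large — a spool. Two 17 mm flanges and a 75 mm core give 17 + 75 + 17 = 109 mm.


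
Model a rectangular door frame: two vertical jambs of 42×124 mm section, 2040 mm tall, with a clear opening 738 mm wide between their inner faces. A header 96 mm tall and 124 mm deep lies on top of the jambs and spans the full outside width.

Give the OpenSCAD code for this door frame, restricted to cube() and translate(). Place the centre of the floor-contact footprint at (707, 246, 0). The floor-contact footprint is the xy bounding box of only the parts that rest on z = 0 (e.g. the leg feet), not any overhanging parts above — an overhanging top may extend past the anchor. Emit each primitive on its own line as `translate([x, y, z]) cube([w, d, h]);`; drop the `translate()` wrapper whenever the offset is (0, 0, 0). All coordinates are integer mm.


translate([296, 184, 0]) cube([42, 124, 2040]);
translate([1076, 184, 0]) cube([42, 124, 2040]);
translate([296, 184, 2040]) cube([822, 124, 96]);


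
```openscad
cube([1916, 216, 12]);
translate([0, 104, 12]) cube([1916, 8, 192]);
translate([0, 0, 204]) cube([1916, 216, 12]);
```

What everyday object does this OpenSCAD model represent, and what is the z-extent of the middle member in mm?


An I-beam. The web height is 192 mm.

Two wide flanges with a thin centred web — an I-beam. Overall 216 mm minus two 12 mm flanges gives a web of 216 − 2·12 = 192 mm.


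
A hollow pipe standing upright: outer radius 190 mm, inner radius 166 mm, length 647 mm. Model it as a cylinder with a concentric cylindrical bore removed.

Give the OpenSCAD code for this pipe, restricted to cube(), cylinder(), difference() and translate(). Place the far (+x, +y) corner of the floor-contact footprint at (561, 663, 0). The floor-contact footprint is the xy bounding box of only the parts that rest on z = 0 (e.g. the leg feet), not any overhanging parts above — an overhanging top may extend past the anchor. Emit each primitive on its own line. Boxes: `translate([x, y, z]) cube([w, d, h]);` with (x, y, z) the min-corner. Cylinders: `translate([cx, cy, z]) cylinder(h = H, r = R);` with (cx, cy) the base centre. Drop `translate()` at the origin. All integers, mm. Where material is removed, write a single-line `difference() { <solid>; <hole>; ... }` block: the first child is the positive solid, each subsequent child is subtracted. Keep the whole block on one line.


difference() { translate([371, 473, 0]) cylinder(h = 647, r = 190); translate([371, 473, 0]) cylinder(h = 647, r = 166); }


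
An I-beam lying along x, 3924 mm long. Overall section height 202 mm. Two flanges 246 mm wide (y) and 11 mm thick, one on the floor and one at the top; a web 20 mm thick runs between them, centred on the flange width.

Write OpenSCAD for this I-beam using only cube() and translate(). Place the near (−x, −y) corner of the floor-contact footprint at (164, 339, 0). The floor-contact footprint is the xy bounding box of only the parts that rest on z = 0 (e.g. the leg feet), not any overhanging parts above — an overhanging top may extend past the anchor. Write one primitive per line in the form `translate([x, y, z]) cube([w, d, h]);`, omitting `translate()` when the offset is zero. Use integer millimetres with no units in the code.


translate([164, 339, 0]) cube([3924, 246, 11]);
translate([164, 452, 11]) cube([3924, 20, 180]);
translate([164, 339, 191]) cube([3924, 246, 11]);


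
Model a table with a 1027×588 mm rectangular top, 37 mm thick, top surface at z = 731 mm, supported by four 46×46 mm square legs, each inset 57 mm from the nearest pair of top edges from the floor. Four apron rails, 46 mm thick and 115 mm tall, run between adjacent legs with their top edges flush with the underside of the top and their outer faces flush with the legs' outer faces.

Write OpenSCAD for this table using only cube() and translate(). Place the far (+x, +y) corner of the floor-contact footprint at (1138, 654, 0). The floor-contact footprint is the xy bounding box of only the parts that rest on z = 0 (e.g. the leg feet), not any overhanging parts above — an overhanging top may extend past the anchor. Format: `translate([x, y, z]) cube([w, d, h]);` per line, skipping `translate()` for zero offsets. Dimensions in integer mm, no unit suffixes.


translate([168, 123, 694]) cube([1027, 588, 37]);
translate([225, 180, 0]) cube([46, 46, 694]);
translate([1092, 180, 0]) cube([46, 46, 694]);
translate([225, 608, 0]) cube([46, 46, 694]);
translate([1092, 608, 0]) cube([46, 46, 694]);
translate([271, 180, 579]) cube([821, 46, 115]);
translate([271, 608, 579]) cube([821, 46, 115]);
translate([225, 226, 579]) cube([46, 382, 115]);
translate([1092, 226, 579]) cube([46, 382, 115]);


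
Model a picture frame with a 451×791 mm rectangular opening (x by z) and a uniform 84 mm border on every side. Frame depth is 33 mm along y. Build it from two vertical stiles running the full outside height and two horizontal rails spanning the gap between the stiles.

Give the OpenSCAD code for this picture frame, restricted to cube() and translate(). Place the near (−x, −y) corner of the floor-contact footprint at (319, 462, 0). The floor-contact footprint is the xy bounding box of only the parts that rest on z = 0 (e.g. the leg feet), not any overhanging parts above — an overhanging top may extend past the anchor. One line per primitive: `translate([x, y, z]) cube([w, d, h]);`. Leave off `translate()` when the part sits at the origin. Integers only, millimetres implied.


translate([319, 462, 0]) cube([84, 33, 959]);
translate([854, 462, 0]) cube([84, 33, 959]);
translate([403, 462, 0]) cube([451, 33, 84]);
translate([403, 462, 875]) cube([451, 33, 84]);


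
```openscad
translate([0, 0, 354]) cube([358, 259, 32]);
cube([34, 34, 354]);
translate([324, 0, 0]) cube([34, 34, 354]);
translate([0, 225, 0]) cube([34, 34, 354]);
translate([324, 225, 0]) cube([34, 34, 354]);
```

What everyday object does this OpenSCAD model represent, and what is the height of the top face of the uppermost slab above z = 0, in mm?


A stool. The seat height is 386 mm.

A 358×259×32 slab at z = 354 on four corner posts — a stool. The seat top is 354 + 32 = 386 mm.


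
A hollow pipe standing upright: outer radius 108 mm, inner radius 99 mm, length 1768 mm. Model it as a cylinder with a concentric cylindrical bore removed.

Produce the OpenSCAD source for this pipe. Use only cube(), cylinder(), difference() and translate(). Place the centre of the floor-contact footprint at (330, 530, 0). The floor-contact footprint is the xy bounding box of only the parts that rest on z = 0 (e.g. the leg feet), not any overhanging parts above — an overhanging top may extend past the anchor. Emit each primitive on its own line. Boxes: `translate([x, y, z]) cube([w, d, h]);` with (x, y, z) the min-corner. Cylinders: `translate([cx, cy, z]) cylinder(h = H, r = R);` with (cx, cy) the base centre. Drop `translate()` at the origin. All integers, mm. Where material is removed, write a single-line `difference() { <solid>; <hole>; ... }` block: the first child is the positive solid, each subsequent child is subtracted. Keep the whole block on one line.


difference() { translate([330, 530, 0]) cylinder(h = 1768, r = 108); translate([330, 530, 0]) cylinder(h = 1768, r = 99); }


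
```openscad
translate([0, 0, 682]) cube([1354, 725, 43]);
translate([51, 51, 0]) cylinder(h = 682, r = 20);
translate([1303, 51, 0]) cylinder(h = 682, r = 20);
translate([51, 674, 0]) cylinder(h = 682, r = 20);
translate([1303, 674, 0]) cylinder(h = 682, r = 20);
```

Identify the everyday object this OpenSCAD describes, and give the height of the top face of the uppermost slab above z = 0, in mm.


A table. The table height is 725 mm.

A 1354×725×43 slab sits at z = 682 on four Ø40 mm round legs — a table. The top surface is at 682 + 43 = 725 mm.


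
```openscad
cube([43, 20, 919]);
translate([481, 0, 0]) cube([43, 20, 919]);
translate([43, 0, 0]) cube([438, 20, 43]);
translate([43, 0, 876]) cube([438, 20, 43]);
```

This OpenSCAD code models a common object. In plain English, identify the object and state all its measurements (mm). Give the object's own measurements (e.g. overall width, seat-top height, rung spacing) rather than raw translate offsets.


A rectangular picture frame lying in the x–z plane (depth along y). The opening is 438 mm wide (x) by 833 mm tall (z), surrounded by a border 43 mm wide on all four sides. The frame is 20 mm deep and is made of two full-height vertical stiles with two horizontal rails fitted between them.


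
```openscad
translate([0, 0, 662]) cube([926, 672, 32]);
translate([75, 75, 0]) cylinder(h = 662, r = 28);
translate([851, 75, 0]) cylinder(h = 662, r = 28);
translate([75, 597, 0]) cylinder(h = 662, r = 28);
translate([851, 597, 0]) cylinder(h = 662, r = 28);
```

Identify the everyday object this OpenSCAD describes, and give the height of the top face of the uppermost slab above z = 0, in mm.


A table. The table height is 694 mm.

A 926×672×32 slab sits at z = 662 on four Ø56 mm round legs — a table. The top surface is at 662 + 32 = 694 mm.


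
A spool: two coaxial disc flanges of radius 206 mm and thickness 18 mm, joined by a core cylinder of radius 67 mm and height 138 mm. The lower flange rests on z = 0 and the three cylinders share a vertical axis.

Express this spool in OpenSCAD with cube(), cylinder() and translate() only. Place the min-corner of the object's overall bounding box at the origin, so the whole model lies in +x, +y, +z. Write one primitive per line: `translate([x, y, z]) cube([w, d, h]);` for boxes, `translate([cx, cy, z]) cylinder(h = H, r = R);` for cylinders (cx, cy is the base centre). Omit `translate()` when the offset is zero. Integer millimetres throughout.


translate([206, 206, 0]) cylinder(h = 18, r = 206);
translate([206, 206, 18]) cylinder(h = 138, r = 67);
translate([206, 206, 156]) cylinder(h = 18, r = 206);


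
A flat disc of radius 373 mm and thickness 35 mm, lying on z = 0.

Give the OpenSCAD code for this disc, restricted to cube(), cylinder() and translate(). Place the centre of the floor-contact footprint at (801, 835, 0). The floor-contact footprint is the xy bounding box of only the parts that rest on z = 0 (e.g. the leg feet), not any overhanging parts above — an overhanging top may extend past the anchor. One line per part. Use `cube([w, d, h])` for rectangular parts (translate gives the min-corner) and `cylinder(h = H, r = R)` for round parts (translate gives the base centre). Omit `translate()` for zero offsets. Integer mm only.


translate([801, 835, 0]) cylinder(h = 35, r = 373);


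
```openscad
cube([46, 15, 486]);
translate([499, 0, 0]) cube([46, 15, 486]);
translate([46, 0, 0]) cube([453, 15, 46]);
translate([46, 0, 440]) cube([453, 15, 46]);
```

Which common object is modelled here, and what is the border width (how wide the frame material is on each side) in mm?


A picture frame. The border width is 46 mm.

Four thin pieces enclosing a rectangular opening — a picture frame. The two full-height stiles are 486 mm tall; the top rail sits at z = 440 and is 46 mm tall, so the border above the opening is 486 − 440 = 46 mm, matching the stile x-width.


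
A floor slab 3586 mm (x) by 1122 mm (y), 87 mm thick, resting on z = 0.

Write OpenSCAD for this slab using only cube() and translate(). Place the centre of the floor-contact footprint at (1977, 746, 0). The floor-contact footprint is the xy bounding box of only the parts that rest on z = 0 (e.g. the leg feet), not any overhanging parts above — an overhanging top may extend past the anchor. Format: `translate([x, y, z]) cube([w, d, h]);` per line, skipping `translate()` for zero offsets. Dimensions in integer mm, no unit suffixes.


translate([184, 185, 0]) cube([3586, 1122, 87]);


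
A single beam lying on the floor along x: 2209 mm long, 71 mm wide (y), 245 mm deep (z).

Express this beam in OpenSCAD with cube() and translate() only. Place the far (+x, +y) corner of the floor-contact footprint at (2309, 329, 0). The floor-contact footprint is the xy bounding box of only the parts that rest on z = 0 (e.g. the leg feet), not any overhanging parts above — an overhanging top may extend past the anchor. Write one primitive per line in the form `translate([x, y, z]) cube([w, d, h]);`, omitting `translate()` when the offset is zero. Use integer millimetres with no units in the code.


translate([100, 258, 0]) cube([2209, 71, 245]);


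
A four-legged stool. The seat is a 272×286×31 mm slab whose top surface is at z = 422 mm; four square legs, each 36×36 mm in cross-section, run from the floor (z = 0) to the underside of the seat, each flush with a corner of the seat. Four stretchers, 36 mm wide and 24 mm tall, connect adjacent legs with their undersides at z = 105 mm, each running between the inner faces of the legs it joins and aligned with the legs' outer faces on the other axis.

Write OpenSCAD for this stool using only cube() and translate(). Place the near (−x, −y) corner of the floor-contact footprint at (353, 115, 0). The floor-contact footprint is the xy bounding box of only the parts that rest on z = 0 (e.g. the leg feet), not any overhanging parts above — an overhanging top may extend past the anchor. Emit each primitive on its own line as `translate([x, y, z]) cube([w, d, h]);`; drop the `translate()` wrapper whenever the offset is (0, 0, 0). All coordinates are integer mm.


translate([353, 115, 391]) cube([272, 286, 31]);
translate([353, 115, 0]) cube([36, 36, 391]);
translate([589, 115, 0]) cube([36, 36, 391]);
translate([353, 365, 0]) cube([36, 36, 391]);
translate([589, 365, 0]) cube([36, 36, 391]);
translate([389, 115, 105]) cube([200, 36, 24]);
translate([389, 365, 105]) cube([200, 36, 24]);
translate([353, 151, 105]) cube([36, 214, 24]);
translate([589, 151, 105]) cube([36, 214, 24]);


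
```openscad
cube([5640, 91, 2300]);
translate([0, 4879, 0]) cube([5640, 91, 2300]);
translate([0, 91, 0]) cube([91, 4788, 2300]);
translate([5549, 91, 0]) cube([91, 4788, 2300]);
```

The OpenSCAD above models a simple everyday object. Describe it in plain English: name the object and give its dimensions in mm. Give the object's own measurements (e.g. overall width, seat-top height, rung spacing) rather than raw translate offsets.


The wall frame of a small rectangular building: four walls, each 2300 mm tall and 91 mm thick, enclosing a footprint 5640 mm (x) by 4970 mm (y) outside-to-outside, with no floor or roof. The front and back walls (the −y and +y sides) span the full width; the two side walls fit between them.


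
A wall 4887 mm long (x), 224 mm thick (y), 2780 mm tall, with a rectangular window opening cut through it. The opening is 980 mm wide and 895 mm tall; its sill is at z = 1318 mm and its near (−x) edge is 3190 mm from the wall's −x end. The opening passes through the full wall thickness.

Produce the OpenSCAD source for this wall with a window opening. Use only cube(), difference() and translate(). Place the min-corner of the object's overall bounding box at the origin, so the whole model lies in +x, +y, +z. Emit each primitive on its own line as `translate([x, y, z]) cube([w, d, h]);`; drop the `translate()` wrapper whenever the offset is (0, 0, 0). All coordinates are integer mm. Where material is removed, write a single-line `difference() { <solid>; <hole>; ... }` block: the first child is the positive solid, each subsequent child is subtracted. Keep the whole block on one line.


difference() { cube([4887, 224, 2780]); translate([3190, 0, 1318]) cube([980, 224, 895]); }


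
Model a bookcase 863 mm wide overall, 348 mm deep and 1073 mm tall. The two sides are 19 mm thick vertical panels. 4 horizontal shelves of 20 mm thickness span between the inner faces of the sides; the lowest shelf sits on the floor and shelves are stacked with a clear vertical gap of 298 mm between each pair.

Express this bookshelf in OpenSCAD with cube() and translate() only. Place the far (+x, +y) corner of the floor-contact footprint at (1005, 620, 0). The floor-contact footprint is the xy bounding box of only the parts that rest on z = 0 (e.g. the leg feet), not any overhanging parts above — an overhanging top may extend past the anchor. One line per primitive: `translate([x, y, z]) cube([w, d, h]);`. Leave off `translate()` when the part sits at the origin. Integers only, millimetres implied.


translate([142, 272, 0]) cube([19, 348, 1073]);
translate([986, 272, 0]) cube([19, 348, 1073]);
translate([161, 272, 0]) cube([825, 348, 20]);
translate([161, 272, 318]) cube([825, 348, 20]);
translate([161, 272, 636]) cube([825, 348, 20]);
translate([161, 272, 954]) cube([825, 348, 20]);


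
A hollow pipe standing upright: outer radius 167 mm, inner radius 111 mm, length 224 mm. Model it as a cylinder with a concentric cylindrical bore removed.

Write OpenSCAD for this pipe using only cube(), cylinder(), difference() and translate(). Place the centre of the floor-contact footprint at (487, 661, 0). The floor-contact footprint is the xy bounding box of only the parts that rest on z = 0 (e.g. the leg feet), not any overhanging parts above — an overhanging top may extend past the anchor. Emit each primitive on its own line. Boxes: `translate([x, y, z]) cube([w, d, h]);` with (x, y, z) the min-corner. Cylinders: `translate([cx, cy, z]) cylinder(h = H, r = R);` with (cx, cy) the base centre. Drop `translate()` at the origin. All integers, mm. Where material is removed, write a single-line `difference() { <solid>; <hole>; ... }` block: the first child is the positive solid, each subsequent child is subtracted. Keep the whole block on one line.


difference() { translate([487, 661, 0]) cylinder(h = 224, r = 167); translate([487, 661, 0]) cylinder(h = 224, r = 111); }


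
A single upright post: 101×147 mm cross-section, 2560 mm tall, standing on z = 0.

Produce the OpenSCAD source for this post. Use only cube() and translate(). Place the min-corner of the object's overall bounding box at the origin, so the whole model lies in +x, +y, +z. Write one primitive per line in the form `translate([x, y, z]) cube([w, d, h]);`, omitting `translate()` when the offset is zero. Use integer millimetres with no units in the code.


cube([101, 147, 2560]);


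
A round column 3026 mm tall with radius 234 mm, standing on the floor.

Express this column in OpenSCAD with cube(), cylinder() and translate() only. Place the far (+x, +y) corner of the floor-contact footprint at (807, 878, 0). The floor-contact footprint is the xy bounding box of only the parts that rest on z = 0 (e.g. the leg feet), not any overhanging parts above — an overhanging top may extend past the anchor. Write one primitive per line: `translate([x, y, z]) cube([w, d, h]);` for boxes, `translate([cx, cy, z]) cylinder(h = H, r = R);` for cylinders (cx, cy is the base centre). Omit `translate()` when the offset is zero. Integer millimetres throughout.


translate([573, 644, 0]) cylinder(h = 3026, r = 234);


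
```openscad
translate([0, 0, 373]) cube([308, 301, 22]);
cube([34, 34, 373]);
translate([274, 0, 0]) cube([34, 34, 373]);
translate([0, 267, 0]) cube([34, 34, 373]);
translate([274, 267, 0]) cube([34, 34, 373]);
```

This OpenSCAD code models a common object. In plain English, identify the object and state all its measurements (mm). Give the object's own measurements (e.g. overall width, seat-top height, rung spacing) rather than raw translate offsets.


A simple wooden stool: a rectangular seat 308 mm (x) by 301 mm (y), 22 mm thick, top face at z = 395 mm, on four square legs, each 34×34 mm in cross-section. The legs rest on z = 0, each flush with a corner of the seat.


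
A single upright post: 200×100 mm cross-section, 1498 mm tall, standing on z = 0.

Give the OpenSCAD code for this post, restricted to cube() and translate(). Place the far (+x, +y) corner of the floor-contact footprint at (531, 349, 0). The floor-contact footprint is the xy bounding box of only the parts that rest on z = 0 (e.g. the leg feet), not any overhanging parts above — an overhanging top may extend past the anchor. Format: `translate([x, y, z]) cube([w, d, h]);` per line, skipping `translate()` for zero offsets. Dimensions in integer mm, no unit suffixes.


translate([331, 249, 0]) cube([200, 100, 1498]);


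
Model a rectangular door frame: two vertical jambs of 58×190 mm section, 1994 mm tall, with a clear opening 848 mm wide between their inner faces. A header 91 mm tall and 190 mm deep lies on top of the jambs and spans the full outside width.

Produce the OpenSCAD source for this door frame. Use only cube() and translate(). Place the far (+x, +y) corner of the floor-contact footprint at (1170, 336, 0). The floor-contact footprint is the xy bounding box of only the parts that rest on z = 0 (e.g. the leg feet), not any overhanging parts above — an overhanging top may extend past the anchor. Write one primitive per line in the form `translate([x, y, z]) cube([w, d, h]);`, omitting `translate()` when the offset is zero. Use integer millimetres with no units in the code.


translate([206, 146, 0]) cube([58, 190, 1994]);
translate([1112, 146, 0]) cube([58, 190, 1994]);
translate([206, 146, 1994]) cube([964, 190, 91]);


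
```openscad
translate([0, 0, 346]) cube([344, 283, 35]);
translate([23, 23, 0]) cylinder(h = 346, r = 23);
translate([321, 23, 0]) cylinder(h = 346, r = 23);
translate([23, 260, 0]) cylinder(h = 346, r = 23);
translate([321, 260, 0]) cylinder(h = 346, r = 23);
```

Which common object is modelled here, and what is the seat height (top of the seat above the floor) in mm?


A stool. The seat height is 381 mm.

A 344×283×35 slab at z = 346 on four corner cylinders — a stool. The seat top is 346 + 35 = 381 mm.
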